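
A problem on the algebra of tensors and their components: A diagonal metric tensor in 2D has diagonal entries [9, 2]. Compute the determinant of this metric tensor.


For a diagonal metric, the determinant is the product of diagonal entries.
Diagonal entries: 9, 2
det(g) = 9 * 2 = 18

18


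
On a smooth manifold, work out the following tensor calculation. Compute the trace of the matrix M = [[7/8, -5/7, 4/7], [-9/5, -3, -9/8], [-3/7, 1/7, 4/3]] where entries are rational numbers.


The trace is the sum of diagonal entries.
Diagonal: M[1,1] = 7/8, M[2,2] = -3, M[3,3] = 4/3
Tr(M) = 7/8 + -3 + 4/3
Computing step by step:
After adding M[1,1]: 7/8
After adding M[2,2]: -17/8
After adding M[3,3]: -19/24
Tr(M) = -19/24

-19/24


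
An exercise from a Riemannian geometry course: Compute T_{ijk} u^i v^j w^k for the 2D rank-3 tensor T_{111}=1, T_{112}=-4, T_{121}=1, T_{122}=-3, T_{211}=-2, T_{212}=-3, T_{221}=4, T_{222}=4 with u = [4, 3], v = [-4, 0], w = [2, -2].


S = sum over i,j,k of T_{ijk} u_i v_j w_k. Expanding all 8 terms:
T_{111}*u_1*v_1*w_1 = 1*4*-4*2 = -32  (running total: -32)
T_{112}*u_1*v_1*w_2 = -4*4*-4*-2 = -128  (running total: -160)
T_{121}*u_1*v_2*w_1 = 1*4*0*2 = 0  (running total: -160)
T_{122}*u_1*v_2*w_2 = -3*4*0*-2 = 0  (running total: -160)
T_{211}*u_2*v_1*w_1 = -2*3*-4*2 = 48  (running total: -112)
T_{212}*u_2*v_1*w_2 = -3*3*-4*-2 = -72  (running total: -184)
T_{221}*u_2*v_2*w_1 = 4*3*0*2 = 0  (running total: -184)
T_{222}*u_2*v_2*w_2 = 4*3*0*-2 = 0  (running total: -184)
S = -184

-184


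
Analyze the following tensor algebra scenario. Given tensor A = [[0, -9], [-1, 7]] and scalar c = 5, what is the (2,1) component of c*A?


Scalar multiplication: (cA)_{ij} = c * A_{ij}.
c = 5
A_{21} = -1
(cA)_{21} = 5 * -1 = -5

-5


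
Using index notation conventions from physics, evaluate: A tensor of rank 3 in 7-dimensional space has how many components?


The number of components of a rank-r tensor in d dimensions is d^r.
Here d = 7 and r = 3.
7^3 = 343

343


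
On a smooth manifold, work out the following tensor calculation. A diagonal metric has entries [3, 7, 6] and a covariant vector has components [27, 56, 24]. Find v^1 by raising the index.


To raise an index with a diagonal metric: v^i = v_i / g_{ii}.
For index 1: v_1 = 27, g_{11} = 3
v^1 = 27 / 3 = 9

9


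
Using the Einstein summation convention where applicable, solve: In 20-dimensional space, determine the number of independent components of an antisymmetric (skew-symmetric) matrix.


An antisymmetric rank-2 tensor satisfies A_{ij} = -A_{ji}, so diagonal entries are zero.
The independent components are the upper-triangular entries: C(n, 2) = n(n-1)/2.
n = 20
C(20, 2) = 20 * 19 / 2 = 380 / 2 = 190

190


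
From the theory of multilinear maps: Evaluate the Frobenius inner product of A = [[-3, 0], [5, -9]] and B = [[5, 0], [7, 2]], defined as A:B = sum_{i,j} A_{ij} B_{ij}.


A:B = sum over all i,j of A_{ij} * B_{ij}.
Row 1: -3*5=-15, 0*0=0 => row sum = -15
Row 2: 5*7=35, -9*2=-18 => row sum = 17
Total = -15 + 17 = 2

2


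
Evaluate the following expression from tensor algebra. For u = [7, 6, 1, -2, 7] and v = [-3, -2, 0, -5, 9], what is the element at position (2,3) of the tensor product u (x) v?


The outer product entry T_{ij} = u_i * v_j.
We need i=2, j=3.
u_2 = 6, v_3 = 0
T_{2,3} = 6 * 0 = 0

0


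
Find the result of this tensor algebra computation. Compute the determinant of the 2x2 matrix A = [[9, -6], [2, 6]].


For a 2x2 matrix [[a, b], [c, d]], det = a*d - b*c.
a = 9, b = -6, c = 2, d = 6
a*d = 9 * 6 = 54
b*c = -6 * 2 = -12
det = 54 - -12 = 66

66


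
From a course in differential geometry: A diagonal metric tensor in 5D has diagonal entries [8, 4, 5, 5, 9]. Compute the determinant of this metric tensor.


For a diagonal metric, the determinant is the product of diagonal entries.
Diagonal entries: 8, 4, 5, 5, 9
det(g) = 8 * 4 * 5 * 5 * 9 = 7200

7200


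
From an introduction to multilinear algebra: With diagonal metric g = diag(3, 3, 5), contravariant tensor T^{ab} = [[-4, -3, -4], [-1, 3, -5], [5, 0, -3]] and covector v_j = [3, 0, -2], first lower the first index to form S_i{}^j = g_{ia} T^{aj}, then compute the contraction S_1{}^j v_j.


Step 1: lower the first index. For a diagonal metric, g_{ia} T^{aj} = g_{ii} T^{ij} (no sum on i).
g_{11} = 3
S_1{}^1 = 3 * T^{11} = 3 * -4 = -12
S_1{}^2 = 3 * T^{12} = 3 * -3 = -9
S_1{}^3 = 3 * T^{13} = 3 * -4 = -12
Step 2: contract S_1{}^j with v_j.
S_1{}^1 * v_1 = -12 * 3 = -36
S_1{}^2 * v_2 = -9 * 0 = 0
S_1{}^3 * v_3 = -12 * -2 = 24
Result = -36 + 0 + 24 = -12

-12


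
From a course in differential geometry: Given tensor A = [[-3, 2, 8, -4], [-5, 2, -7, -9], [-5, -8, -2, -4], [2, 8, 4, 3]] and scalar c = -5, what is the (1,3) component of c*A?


Scalar multiplication: (cA)_{ij} = c * A_{ij}.
c = -5
A_{13} = 8
(cA)_{13} = -5 * 8 = -40

-40


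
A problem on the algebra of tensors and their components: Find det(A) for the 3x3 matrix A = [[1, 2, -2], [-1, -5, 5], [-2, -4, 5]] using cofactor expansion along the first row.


Expanding along the first row, det(A) = a11*M_11 - a12*M_12 + a13*M_13, where M_1j is the (1,j) minor.
Minor M_11 = -5*5 - 5*-4 = -5
Minor M_12 = -1*5 - 5*-2 = 5
Minor M_13 = -1*-4 - -5*-2 = -6
det = 1*(-5) - 2*(5) + -2*(-6)
    = -5 - 10 + 12
    = -3

-3


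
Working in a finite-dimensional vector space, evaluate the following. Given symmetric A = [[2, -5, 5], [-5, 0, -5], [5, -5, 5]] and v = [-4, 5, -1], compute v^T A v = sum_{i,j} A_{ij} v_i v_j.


First compute Av:
(Av)_1 = 2*-4 + -5*5 + 5*-1 = -38
(Av)_2 = -5*-4 + 0*5 + -5*-1 = 25
(Av)_3 = 5*-4 + -5*5 + 5*-1 = -50
Av = [-38, 25, -50]
Then v^T (Av) = -4*-38 + 5*25 + -1*-50
= 152 + 125 + 50 = 327

327


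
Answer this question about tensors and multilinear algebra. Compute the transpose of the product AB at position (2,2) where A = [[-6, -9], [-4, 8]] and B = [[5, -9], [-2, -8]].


(AB)^T_{ij} = (AB)_{ji} = sum_k A_{jk} B_{ki}.
For i=2, j=2 we need (AB)_{22}:
A_{21} * B_{12} = -4 * -9 = 36
A_{22} * B_{22} = 8 * -8 = -64
Sum = 36 + -64 = -28

-28


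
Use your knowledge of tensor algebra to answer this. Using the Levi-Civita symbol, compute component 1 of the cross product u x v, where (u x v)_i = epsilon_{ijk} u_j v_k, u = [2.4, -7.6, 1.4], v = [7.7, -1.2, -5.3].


(u x v)_1 = sum_{j,k} epsilon_{1jk} u_j v_k. Only permutations of (1,2,3) contribute; the two non-zero terms are:
eps_{123} u_2 v_3 = 1 * -7.6 * -5.3 = 40.28
eps_{132} u_3 v_2 = -1 * 1.4 * -1.2 = 1.68
(u x v)_1 = 41.96

41.96


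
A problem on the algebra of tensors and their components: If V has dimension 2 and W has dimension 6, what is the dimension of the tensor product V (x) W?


The dimension of a tensor product is the product of dimensions.
dim(V) = 2, dim(W) = 6
dim(V (x) W) = 2 * 6 = 12

12


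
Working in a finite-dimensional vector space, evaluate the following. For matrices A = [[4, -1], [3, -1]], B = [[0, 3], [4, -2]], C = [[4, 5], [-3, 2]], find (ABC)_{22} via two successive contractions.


(ABC)_{22} = sum_m (AB)_{2m} C_{m2}. First compute row 2 of AB.
(AB)_{21} = 3*0 + -1*4 = -4
(AB)_{22} = 3*3 + -1*-2 = 11
Now contract with column 2 of C:
(AB)_{21} * C_{12} = -4 * 5 = -20
(AB)_{22} * C_{22} = 11 * 2 = 22
(ABC)_{22} = -20 + 22 = 2

2


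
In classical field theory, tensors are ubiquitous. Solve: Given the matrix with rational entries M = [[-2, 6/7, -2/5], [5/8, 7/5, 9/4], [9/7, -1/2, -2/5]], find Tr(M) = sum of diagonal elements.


The trace is the sum of diagonal entries.
Diagonal: M[1,1] = -2, M[2,2] = 7/5, M[3,3] = -2/5
Tr(M) = -2 + 7/5 + -2/5
Computing step by step:
After adding M[1,1]: -2
After adding M[2,2]: -3/5
After adding M[3,3]: -1
Tr(M) = -1

-1


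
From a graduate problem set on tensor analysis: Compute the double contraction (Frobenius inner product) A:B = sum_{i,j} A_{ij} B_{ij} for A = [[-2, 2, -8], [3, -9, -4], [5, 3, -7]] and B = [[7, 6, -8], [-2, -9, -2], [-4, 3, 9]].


A:B = sum over all i,j of A_{ij} * B_{ij}.
Row 1: -2*7=-14, 2*6=12, -8*-8=64 => row sum = 62
Row 2: 3*-2=-6, -9*-9=81, -4*-2=8 => row sum = 83
Row 3: 5*-4=-20, 3*3=9, -7*9=-63 => row sum = -74
Total = 62 + 83 + -74 = 71

71


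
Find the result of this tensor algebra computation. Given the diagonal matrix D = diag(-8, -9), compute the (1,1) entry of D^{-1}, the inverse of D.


For a diagonal matrix, the inverse has entries (D^{-1})_{ii} = 1/d_{ii}.
The diagonal entries are: d_{11} = -8, d_{22} = -9
We need (D^{-1})_{11} = 1/d_{11} = 1/-8 = -1/8

-1/8


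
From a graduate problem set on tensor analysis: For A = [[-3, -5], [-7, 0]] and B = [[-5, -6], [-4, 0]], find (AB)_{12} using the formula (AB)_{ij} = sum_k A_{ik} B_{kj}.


(AB)_{ij} = sum_k A_{ik} B_{kj}.
For i=1, j=2:
A_{11} * B_{12} = -3 * -6 = 18
A_{12} * B_{22} = -5 * 0 = 0
Sum = 18 + 0 = 18

18


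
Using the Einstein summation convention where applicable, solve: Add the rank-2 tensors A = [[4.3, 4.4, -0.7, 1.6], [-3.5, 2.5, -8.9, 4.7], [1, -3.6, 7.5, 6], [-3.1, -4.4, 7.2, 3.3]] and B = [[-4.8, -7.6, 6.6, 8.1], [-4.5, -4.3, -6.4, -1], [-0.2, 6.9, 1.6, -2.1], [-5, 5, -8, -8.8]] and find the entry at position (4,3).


Tensor addition is component-wise: (A + B)_{ij} = A_{ij} + B_{ij}.
A_{43} = 7.2
B_{43} = -8
(A + B)_{43} = 7.2 + -8 = -0.8

-0.8


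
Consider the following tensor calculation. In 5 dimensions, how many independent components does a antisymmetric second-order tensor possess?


A antisymmetric rank-2 tensor in d dimensions has d(d-1)/2 independent components.
d = 5
d(d-1)/2 = 5 * 4 / 2 = 20 / 2 = 10

10


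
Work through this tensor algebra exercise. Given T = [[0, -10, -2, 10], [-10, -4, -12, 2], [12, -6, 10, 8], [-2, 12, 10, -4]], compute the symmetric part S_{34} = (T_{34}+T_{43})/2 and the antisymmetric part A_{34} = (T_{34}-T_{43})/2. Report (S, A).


T_{34} = 8
T_{43} = 10
S_{34} = (8 + 10)/2 = 18/2 = 9
A_{34} = (8 - 10)/2 = -2/2 = -1
Check: S + A = 9 + -1 = 8 = T_{34}.

(9, -1)


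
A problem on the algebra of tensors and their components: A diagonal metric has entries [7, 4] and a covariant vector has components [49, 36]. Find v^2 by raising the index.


To raise an index with a diagonal metric: v^i = v_i / g_{ii}.
For index 2: v_2 = 36, g_{22} = 4
v^2 = 36 / 4 = 9

9


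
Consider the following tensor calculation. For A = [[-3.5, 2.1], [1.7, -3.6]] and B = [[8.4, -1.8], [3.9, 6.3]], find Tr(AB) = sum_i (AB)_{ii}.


Tr(AB) = sum_i (AB)_{ii} where (AB)_{ii} = sum_k A_{ik} B_{ki}.
(AB)_{11} = -3.5*8.4 + 2.1*3.9 = -21.21
(AB)_{22} = 1.7*-1.8 + -3.6*6.3 = -25.74
Tr(AB) = -21.21 + -25.74 = -46.95

-46.95


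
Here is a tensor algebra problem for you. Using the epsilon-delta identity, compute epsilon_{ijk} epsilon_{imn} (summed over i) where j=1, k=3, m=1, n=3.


Using the identity: epsilon_{ijk} epsilon_{imn} = delta_{jm} delta_{kn} - delta_{jn} delta_{km}.
delta_{11} = 1
delta_{33} = 1
delta_{13} = 0
delta_{31} = 0
Result = 1 * 1 - 0 * 0 = 1 - 0 = 1

1


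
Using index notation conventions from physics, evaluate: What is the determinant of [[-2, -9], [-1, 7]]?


For a 2x2 matrix [[a, b], [c, d]], det = a*d - b*c.
a = -2, b = -9, c = -1, d = 7
a*d = -2 * 7 = -14
b*c = -9 * -1 = 9
det = -14 - 9 = -23

-23


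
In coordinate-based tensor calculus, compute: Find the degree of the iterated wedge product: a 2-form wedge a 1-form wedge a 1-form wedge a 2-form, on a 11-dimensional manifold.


The degree of a wedge product is the sum of the degrees of the individual forms.
Degrees: 2, 1, 1, 2
Total degree = 2 + 1 + 1 + 2 = 6

6


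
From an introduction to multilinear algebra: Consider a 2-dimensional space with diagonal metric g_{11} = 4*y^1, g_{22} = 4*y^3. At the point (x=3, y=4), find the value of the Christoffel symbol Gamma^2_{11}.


For a diagonal metric, Gamma^k_{ij} = (1/2) g^{kk} (dg_{ik}/dx_j + dg_{jk}/dx_i - dg_{ij}/dx_k).
The metric is diagonal, so g_{ab} = 0 for a != b.
At the given point: g_{11} = 16, g_{22} = 256
g^{22} = 1/256
dg_{12}/dx_1 = 0 (off-diagonal)
dg_{12}/dx_1 = 0 (off-diagonal)
dg_{11}/dx_2 = dg_{11}/dx_2 = 4
Numerator = 0 + 0 - 4 = -4
Gamma^2_{11} = -4 / (2 * 256) = -1/128

-1/128


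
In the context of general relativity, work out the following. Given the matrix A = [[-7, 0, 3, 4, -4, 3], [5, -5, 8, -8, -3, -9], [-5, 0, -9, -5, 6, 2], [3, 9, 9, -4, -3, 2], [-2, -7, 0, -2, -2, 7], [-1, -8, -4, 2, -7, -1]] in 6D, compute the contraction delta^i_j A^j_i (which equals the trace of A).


The contraction (trace) of a rank-2 tensor is the sum of its diagonal elements.
Diagonal entries: A[1,1] = -7, A[2,2] = -5, A[3,3] = -9, A[4,4] = -4, A[5,5] = -2, A[6,6] = -1
Tr(A) = -7 + -5 + -9 + -4 + -2 + -1 = -28

-28


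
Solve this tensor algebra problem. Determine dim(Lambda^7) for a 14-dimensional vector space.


The dimension of the space of p-forms on an n-dimensional space is C(n, p).
n = 14, p = 7
C(14, 7) = 14! / (7! * 7!) = 3432

3432


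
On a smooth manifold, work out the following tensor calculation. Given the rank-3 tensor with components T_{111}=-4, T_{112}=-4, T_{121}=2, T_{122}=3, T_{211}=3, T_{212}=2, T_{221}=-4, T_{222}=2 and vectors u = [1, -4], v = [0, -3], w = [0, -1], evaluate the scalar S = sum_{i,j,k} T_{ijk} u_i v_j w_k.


S = sum over i,j,k of T_{ijk} u_i v_j w_k. Expanding all 8 terms:
T_{111}*u_1*v_1*w_1 = -4*1*0*0 = 0  (running total: 0)
T_{112}*u_1*v_1*w_2 = -4*1*0*-1 = 0  (running total: 0)
T_{121}*u_1*v_2*w_1 = 2*1*-3*0 = 0  (running total: 0)
T_{122}*u_1*v_2*w_2 = 3*1*-3*-1 = 9  (running total: 9)
T_{211}*u_2*v_1*w_1 = 3*-4*0*0 = 0  (running total: 9)
T_{212}*u_2*v_1*w_2 = 2*-4*0*-1 = 0  (running total: 9)
T_{221}*u_2*v_2*w_1 = -4*-4*-3*0 = 0  (running total: 9)
T_{222}*u_2*v_2*w_2 = 2*-4*-3*-1 = -24  (running total: -15)
S = -15

-15


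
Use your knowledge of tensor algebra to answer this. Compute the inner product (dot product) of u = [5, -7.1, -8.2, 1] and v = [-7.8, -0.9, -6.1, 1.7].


The inner product u . v = sum of u_i * v_i.
Term-by-term: 5 * -7.8, -7.1 * -0.9, -8.2 * -6.1, 1 * 1.7
Products: -39, 6.39, 50.02, 1.7
Sum = -39 + 6.39 + 50.02 + 1.7 = 19.11

19.11


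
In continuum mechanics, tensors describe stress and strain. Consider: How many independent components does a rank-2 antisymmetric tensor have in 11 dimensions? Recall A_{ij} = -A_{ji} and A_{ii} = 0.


An antisymmetric rank-2 tensor satisfies A_{ij} = -A_{ji}, so diagonal entries are zero.
The independent components are the upper-triangular entries: C(n, 2) = n(n-1)/2.
n = 11
C(11, 2) = 11 * 10 / 2 = 110 / 2 = 55

55


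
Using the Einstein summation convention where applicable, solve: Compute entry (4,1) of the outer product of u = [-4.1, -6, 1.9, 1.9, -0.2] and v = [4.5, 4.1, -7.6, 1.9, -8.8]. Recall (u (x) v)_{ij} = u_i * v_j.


The outer product entry T_{ij} = u_i * v_j.
We need i=4, j=1.
u_4 = 1.9, v_1 = 4.5
T_{4,1} = 1.9 * 4.5 = 8.55

8.55


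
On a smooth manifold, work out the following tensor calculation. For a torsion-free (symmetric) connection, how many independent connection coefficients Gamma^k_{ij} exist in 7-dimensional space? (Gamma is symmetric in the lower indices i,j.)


Christoffel symbols Gamma^k_{ij} are symmetric in i,j, so there are d * d(d+1)/2 independent symbols.
d = 7
d(d+1)/2 = 7 * 8 / 2 = 28
Total = 7 * 28 = 196

196


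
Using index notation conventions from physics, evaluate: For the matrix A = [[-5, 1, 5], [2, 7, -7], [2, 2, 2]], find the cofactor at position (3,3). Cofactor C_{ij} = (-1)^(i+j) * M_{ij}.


To find cofactor C_{33}, delete row 3 and column 3.
The resulting 2x2 submatrix is: [[-5, 1], [2, 7]]
Minor M_{33} = -5*7 - 1*2
  = -35 - 2 = -37
Sign = (-1)^(3+3) = (-1)^6 = 1
Cofactor C_{33} = 1 * -37 = -37

-37


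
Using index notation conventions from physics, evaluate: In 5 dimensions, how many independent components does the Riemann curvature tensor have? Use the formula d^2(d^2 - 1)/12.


The Riemann tensor in d dimensions has d^2(d^2 - 1)/12 independent components.
d = 5, so d^2 = 25
d^2 - 1 = 24
d^2(d^2 - 1) = 25 * 24 = 600
Divide by 12: 600 / 12 = 50

50


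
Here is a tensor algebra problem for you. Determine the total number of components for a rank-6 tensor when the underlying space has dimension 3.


The number of components of a rank-r tensor in d dimensions is d^r.
Here d = 3 and r = 6.
3^6 = 729

729


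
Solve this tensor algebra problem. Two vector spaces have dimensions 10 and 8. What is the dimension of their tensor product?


The dimension of a tensor product is the product of dimensions.
dim(V) = 10, dim(W) = 8
dim(V (x) W) = 10 * 8 = 80

80


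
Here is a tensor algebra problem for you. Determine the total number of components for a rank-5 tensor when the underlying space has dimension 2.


The number of components of a rank-r tensor in d dimensions is d^r.
Here d = 2 and r = 5.
2^5 = 32

32


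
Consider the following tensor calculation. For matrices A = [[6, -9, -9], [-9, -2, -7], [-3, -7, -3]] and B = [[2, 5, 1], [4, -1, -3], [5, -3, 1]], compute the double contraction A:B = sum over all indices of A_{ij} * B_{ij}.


A:B = sum over all i,j of A_{ij} * B_{ij}.
Row 1: 6*2=12, -9*5=-45, -9*1=-9 => row sum = -42
Row 2: -9*4=-36, -2*-1=2, -7*-3=21 => row sum = -13
Row 3: -3*5=-15, -7*-3=21, -3*1=-3 => row sum = 3
Total = -42 + -13 + 3 = -52

-52


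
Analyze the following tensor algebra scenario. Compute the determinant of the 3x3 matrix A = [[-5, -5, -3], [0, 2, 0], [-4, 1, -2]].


Expanding along the first row, det(A) = a11*M_11 - a12*M_12 + a13*M_13, where M_1j is the (1,j) minor.
Minor M_11 = 2*-2 - 0*1 = -4
Minor M_12 = 0*-2 - 0*-4 = 0
Minor M_13 = 0*1 - 2*-4 = 8
det = -5*(-4) - -5*(0) + -3*(8)
    = 20 - 0 + -24
    = -4

-4


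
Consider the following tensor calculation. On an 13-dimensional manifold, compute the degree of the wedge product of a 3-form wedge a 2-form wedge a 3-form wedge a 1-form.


The degree of a wedge product is the sum of the degrees of the individual forms.
Degrees: 3, 2, 3, 1
Total degree = 3 + 2 + 3 + 1 = 9

9


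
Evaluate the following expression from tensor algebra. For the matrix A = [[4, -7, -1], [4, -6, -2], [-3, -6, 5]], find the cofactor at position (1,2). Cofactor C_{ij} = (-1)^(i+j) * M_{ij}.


To find cofactor C_{12}, delete row 1 and column 2.
The resulting 2x2 submatrix is: [[4, -2], [-3, 5]]
Minor M_{12} = 4*5 - -2*-3
  = 20 - 6 = 14
Sign = (-1)^(1+2) = (-1)^3 = -1
Cofactor C_{12} = -1 * 14 = -14

-14


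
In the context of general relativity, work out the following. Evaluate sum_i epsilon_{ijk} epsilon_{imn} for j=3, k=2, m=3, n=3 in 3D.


Using the identity: epsilon_{ijk} epsilon_{imn} = delta_{jm} delta_{kn} - delta_{jn} delta_{km}.
delta_{33} = 1
delta_{23} = 0
delta_{33} = 1
delta_{23} = 0
Result = 1 * 0 - 1 * 0 = 0 - 0 = 0

0


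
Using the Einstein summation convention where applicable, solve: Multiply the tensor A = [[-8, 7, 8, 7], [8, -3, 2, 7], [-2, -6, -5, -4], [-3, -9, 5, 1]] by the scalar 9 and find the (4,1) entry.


Scalar multiplication: (cA)_{ij} = c * A_{ij}.
c = 9
A_{41} = -3
(cA)_{41} = 9 * -3 = -27

-27


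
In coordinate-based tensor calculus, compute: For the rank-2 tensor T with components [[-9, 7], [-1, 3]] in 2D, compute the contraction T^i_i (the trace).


The contraction (trace) of a rank-2 tensor is the sum of its diagonal elements.
Diagonal entries: A[1,1] = -9, A[2,2] = 3
Tr(A) = -9 + 3 = -6

-6


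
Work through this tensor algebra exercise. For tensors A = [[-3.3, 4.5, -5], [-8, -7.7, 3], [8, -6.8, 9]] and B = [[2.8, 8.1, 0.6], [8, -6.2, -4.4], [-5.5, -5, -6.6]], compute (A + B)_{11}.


Tensor addition is component-wise: (A + B)_{ij} = A_{ij} + B_{ij}.
A_{11} = -3.3
B_{11} = 2.8
(A + B)_{11} = -3.3 + 2.8 = -0.5

-0.5


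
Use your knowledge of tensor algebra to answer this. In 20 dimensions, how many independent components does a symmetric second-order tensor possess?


A symmetric rank-2 tensor in d dimensions has d(d+1)/2 independent components.
d = 20
d(d+1)/2 = 20 * 21 / 2 = 420 / 2 = 210

210


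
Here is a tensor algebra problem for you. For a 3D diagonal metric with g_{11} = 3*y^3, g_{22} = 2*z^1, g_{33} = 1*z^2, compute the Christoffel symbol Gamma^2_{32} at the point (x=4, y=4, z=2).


For a diagonal metric, Gamma^k_{ij} = (1/2) g^{kk} (dg_{ik}/dx_j + dg_{jk}/dx_i - dg_{ij}/dx_k).
The metric is diagonal, so g_{ab} = 0 for a != b.
At the given point: g_{11} = 192, g_{22} = 4, g_{33} = 4
g^{22} = 1/4
dg_{32}/dx_2 = 0 (off-diagonal)
dg_{22}/dx_3 = dg_{22}/dx_3 = 2
dg_{32}/dx_2 = 0 (off-diagonal)
Numerator = 0 + 2 - 0 = 2
Gamma^2_{32} = 2 / (2 * 4) = 1/4

1/4


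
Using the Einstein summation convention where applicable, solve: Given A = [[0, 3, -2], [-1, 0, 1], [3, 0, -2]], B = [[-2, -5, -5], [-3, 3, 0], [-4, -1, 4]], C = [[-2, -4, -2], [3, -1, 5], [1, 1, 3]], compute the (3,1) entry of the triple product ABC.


(ABC)_{31} = sum_m (AB)_{3m} C_{m1}. First compute row 3 of AB.
(AB)_{31} = 3*-2 + 0*-3 + -2*-4 = 2
(AB)_{32} = 3*-5 + 0*3 + -2*-1 = -13
(AB)_{33} = 3*-5 + 0*0 + -2*4 = -23
Now contract with column 1 of C:
(AB)_{31} * C_{11} = 2 * -2 = -4
(AB)_{32} * C_{21} = -13 * 3 = -39
(AB)_{33} * C_{31} = -23 * 1 = -23
(ABC)_{31} = -4 + -39 + -23 = -66

-66


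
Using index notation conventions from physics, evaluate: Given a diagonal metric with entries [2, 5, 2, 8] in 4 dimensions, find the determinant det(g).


For a diagonal metric, the determinant is the product of diagonal entries.
Diagonal entries: 2, 5, 2, 8
det(g) = 2 * 5 * 2 * 8 = 160

160


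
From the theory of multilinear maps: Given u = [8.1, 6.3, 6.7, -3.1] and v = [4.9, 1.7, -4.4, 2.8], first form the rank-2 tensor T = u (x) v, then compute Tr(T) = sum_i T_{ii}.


The outer product gives T_{ij} = u_i v_j.
The trace (contraction) is Tr(T) = sum_i T_{ii} = sum_i u_i v_i.
Diagonal entries:
T_{11} = u_1 * v_1 = 8.1 * 4.9 = 39.69
T_{22} = u_2 * v_2 = 6.3 * 1.7 = 10.71
T_{33} = u_3 * v_3 = 6.7 * -4.4 = -29.48
T_{44} = u_4 * v_4 = -3.1 * 2.8 = -8.68
Tr(T) = 39.69 + 10.71 + -29.48 + -8.68 = 12.24

12.24


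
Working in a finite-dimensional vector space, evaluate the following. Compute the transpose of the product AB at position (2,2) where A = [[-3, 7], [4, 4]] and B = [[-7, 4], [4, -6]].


(AB)^T_{ij} = (AB)_{ji} = sum_k A_{jk} B_{ki}.
For i=2, j=2 we need (AB)_{22}:
A_{21} * B_{12} = 4 * 4 = 16
A_{22} * B_{22} = 4 * -6 = -24
Sum = 16 + -24 = -8

-8


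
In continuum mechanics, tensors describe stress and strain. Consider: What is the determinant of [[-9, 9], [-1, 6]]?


For a 2x2 matrix [[a, b], [c, d]], det = a*d - b*c.
a = -9, b = 9, c = -1, d = 6
a*d = -9 * 6 = -54
b*c = 9 * -1 = -9
det = -54 - -9 = -45

-45


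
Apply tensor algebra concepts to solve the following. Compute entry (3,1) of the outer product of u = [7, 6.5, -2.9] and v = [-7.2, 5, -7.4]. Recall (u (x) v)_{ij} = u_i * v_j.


The outer product entry T_{ij} = u_i * v_j.
We need i=3, j=1.
u_3 = -2.9, v_1 = -7.2
T_{3,1} = -2.9 * -7.2 = 20.88

20.88


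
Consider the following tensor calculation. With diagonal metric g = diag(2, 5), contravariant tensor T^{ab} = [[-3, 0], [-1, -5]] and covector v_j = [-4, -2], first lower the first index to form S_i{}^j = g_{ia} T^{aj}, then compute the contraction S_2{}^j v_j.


Step 1: lower the first index. For a diagonal metric, g_{ia} T^{aj} = g_{ii} T^{ij} (no sum on i).
g_{22} = 5
S_2{}^1 = 5 * T^{21} = 5 * -1 = -5
S_2{}^2 = 5 * T^{22} = 5 * -5 = -25
Step 2: contract S_2{}^j with v_j.
S_2{}^1 * v_1 = -5 * -4 = 20
S_2{}^2 * v_2 = -25 * -2 = 50
Result = 20 + 50 = 70

70


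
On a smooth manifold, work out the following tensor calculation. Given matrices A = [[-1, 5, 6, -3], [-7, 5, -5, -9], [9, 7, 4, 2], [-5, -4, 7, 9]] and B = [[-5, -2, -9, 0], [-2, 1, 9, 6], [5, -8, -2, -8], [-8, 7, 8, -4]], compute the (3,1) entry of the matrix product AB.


(AB)_{ij} = sum_k A_{ik} B_{kj}.
For i=3, j=1:
A_{31} * B_{11} = 9 * -5 = -45
A_{32} * B_{21} = 7 * -2 = -14
A_{33} * B_{31} = 4 * 5 = 20
A_{34} * B_{41} = 2 * -8 = -16
Sum = -45 + -14 + 20 + -16 = -55

-55


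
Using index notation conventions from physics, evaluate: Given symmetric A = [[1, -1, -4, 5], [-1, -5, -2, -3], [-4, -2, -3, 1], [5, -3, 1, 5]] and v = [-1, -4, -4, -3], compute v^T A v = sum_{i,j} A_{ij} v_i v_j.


First compute Av:
(Av)_1 = 1*-1 + -1*-4 + -4*-4 + 5*-3 = 4
(Av)_2 = -1*-1 + -5*-4 + -2*-4 + -3*-3 = 38
(Av)_3 = -4*-1 + -2*-4 + -3*-4 + 1*-3 = 21
(Av)_4 = 5*-1 + -3*-4 + 1*-4 + 5*-3 = -12
Av = [4, 38, 21, -12]
Then v^T (Av) = -1*4 + -4*38 + -4*21 + -3*-12
= -4 + -152 + -84 + 36 = -204

-204


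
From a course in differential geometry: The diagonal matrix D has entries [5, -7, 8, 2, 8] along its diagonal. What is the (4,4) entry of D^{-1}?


For a diagonal matrix, the inverse has entries (D^{-1})_{ii} = 1/d_{ii}.
The diagonal entries are: d_{11} = 5, d_{22} = -7, d_{33} = 8, d_{44} = 2, d_{55} = 8
We need (D^{-1})_{44} = 1/d_{44} = 1/2 = 1/2

1/2


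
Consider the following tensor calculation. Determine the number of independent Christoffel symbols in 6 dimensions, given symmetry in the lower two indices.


Christoffel symbols Gamma^k_{ij} are symmetric in i,j, so there are d * d(d+1)/2 independent symbols.
d = 6
d(d+1)/2 = 6 * 7 / 2 = 21
Total = 6 * 21 = 126

126


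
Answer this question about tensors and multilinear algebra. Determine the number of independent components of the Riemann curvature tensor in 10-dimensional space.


The Riemann tensor in d dimensions has d^2(d^2 - 1)/12 independent components.
d = 10, so d^2 = 100
d^2 - 1 = 99
d^2(d^2 - 1) = 100 * 99 = 9900
Divide by 12: 9900 / 12 = 825

825


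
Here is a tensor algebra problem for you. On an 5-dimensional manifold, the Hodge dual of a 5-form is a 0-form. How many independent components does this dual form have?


The Hodge dual of a p-form on an n-dimensional manifold is an (n-p)-form.
n = 5, p = 5, so dual degree = 5 - 5 = 0
The number of components is C(n, n-p) = C(5, 0) = 1

1


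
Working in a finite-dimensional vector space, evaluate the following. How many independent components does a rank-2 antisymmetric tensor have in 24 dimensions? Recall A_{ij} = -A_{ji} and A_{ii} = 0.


An antisymmetric rank-2 tensor satisfies A_{ij} = -A_{ji}, so diagonal entries are zero.
The independent components are the upper-triangular entries: C(n, 2) = n(n-1)/2.
n = 24
C(24, 2) = 24 * 23 / 2 = 552 / 2 = 276

276


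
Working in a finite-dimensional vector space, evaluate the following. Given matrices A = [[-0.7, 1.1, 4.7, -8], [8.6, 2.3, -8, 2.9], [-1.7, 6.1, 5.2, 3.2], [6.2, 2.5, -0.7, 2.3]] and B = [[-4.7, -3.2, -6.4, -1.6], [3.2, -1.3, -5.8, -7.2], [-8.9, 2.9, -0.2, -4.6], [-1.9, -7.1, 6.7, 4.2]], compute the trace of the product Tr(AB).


Tr(AB) = sum_i (AB)_{ii} where (AB)_{ii} = sum_k A_{ik} B_{ki}.
(AB)_{11} = -0.7*-4.7 + 1.1*3.2 + 4.7*-8.9 + -8*-1.9 = -19.82
(AB)_{22} = 8.6*-3.2 + 2.3*-1.3 + -8*2.9 + 2.9*-7.1 = -74.3
(AB)_{33} = -1.7*-6.4 + 6.1*-5.8 + 5.2*-0.2 + 3.2*6.7 = -4.1
(AB)_{44} = 6.2*-1.6 + 2.5*-7.2 + -0.7*-4.6 + 2.3*4.2 = -15.04
Tr(AB) = -19.82 + -74.3 + -4.1 + -15.04 = -113.26

-113.26


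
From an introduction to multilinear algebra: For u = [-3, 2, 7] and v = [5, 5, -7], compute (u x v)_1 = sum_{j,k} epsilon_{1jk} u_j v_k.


(u x v)_1 = sum_{j,k} epsilon_{1jk} u_j v_k. Only permutations of (1,2,3) contribute; the two non-zero terms are:
eps_{123} u_2 v_3 = 1 * 2 * -7 = -14
eps_{132} u_3 v_2 = -1 * 7 * 5 = -35
(u x v)_1 = -49

-49


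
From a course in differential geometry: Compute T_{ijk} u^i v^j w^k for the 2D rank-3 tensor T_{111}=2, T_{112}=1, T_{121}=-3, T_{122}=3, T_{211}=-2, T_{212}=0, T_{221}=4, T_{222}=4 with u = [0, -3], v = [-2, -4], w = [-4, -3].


S = sum over i,j,k of T_{ijk} u_i v_j w_k. Expanding all 8 terms:
T_{111}*u_1*v_1*w_1 = 2*0*-2*-4 = 0  (running total: 0)
T_{112}*u_1*v_1*w_2 = 1*0*-2*-3 = 0  (running total: 0)
T_{121}*u_1*v_2*w_1 = -3*0*-4*-4 = 0  (running total: 0)
T_{122}*u_1*v_2*w_2 = 3*0*-4*-3 = 0  (running total: 0)
T_{211}*u_2*v_1*w_1 = -2*-3*-2*-4 = 48  (running total: 48)
T_{212}*u_2*v_1*w_2 = 0*-3*-2*-3 = 0  (running total: 48)
T_{221}*u_2*v_2*w_1 = 4*-3*-4*-4 = -192  (running total: -144)
T_{222}*u_2*v_2*w_2 = 4*-3*-4*-3 = -144  (running total: -288)
S = -288

-288


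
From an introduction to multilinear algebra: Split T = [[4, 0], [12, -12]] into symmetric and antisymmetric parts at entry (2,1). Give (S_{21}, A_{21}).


T_{21} = 12
T_{12} = 0
S_{21} = (12 + 0)/2 = 12/2 = 6
A_{21} = (12 - 0)/2 = 12/2 = 6
Check: S + A = 6 + 6 = 12 = T_{21}.

(6, 6)


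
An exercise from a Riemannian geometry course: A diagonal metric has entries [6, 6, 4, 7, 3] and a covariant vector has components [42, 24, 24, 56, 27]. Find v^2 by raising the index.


To raise an index with a diagonal metric: v^i = v_i / g_{ii}.
For index 2: v_2 = 24, g_{22} = 6
v^2 = 24 / 6 = 4

4


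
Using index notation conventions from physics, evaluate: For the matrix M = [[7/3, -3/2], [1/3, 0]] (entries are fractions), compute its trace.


The trace is the sum of diagonal entries.
Diagonal: M[1,1] = 7/3, M[2,2] = 0
Tr(M) = 7/3 + 0
Computing step by step:
After adding M[1,1]: 7/3
After adding M[2,2]: 7/3
Tr(M) = 7/3

7/3


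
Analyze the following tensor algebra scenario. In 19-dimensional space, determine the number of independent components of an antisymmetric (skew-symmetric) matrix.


An antisymmetric rank-2 tensor satisfies A_{ij} = -A_{ji}, so diagonal entries are zero.
The independent components are the upper-triangular entries: C(n, 2) = n(n-1)/2.
n = 19
C(19, 2) = 19 * 18 / 2 = 342 / 2 = 171

171


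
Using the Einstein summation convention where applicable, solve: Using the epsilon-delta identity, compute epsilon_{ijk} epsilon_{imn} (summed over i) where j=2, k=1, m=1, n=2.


Using the identity: epsilon_{ijk} epsilon_{imn} = delta_{jm} delta_{kn} - delta_{jn} delta_{km}.
delta_{21} = 0
delta_{12} = 0
delta_{22} = 1
delta_{11} = 1
Result = 0 * 0 - 1 * 1 = 0 - 1 = -1

-1


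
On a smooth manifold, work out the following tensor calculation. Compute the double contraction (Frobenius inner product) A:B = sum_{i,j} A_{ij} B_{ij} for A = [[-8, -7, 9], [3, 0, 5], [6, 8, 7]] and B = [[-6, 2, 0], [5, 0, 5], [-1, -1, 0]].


A:B = sum over all i,j of A_{ij} * B_{ij}.
Row 1: -8*-6=48, -7*2=-14, 9*0=0 => row sum = 34
Row 2: 3*5=15, 0*0=0, 5*5=25 => row sum = 40
Row 3: 6*-1=-6, 8*-1=-8, 7*0=0 => row sum = -14
Total = 34 + 40 + -14 = 60

60


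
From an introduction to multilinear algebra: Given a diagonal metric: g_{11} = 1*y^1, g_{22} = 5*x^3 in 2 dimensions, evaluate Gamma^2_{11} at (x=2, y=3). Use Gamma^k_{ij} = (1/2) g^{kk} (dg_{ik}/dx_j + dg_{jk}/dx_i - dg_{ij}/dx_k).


For a diagonal metric, Gamma^k_{ij} = (1/2) g^{kk} (dg_{ik}/dx_j + dg_{jk}/dx_i - dg_{ij}/dx_k).
The metric is diagonal, so g_{ab} = 0 for a != b.
At the given point: g_{11} = 3, g_{22} = 40
g^{22} = 1/40
dg_{12}/dx_1 = 0 (off-diagonal)
dg_{12}/dx_1 = 0 (off-diagonal)
dg_{11}/dx_2 = dg_{11}/dx_2 = 1
Numerator = 0 + 0 - 1 = -1
Gamma^2_{11} = -1 / (2 * 40) = -1/80

-1/80


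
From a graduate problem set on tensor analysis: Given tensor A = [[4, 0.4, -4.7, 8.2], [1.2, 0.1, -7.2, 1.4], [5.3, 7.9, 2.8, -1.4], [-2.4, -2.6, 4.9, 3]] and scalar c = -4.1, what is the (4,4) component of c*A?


Scalar multiplication: (cA)_{ij} = c * A_{ij}.
c = -4.1
A_{44} = 3
(cA)_{44} = -4.1 * 3 = -12.3

-12.3


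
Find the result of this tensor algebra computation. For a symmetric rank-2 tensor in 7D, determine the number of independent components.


A symmetric rank-2 tensor in d dimensions has d(d+1)/2 independent components.
d = 7
d(d+1)/2 = 7 * 8 / 2 = 56 / 2 = 28

28


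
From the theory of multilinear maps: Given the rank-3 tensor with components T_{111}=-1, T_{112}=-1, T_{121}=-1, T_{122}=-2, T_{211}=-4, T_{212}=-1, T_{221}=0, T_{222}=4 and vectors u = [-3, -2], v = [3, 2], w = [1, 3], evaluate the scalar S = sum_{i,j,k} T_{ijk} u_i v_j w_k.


S = sum over i,j,k of T_{ijk} u_i v_j w_k. Expanding all 8 terms:
T_{111}*u_1*v_1*w_1 = -1*-3*3*1 = 9  (running total: 9)
T_{112}*u_1*v_1*w_2 = -1*-3*3*3 = 27  (running total: 36)
T_{121}*u_1*v_2*w_1 = -1*-3*2*1 = 6  (running total: 42)
T_{122}*u_1*v_2*w_2 = -2*-3*2*3 = 36  (running total: 78)
T_{211}*u_2*v_1*w_1 = -4*-2*3*1 = 24  (running total: 102)
T_{212}*u_2*v_1*w_2 = -1*-2*3*3 = 18  (running total: 120)
T_{221}*u_2*v_2*w_1 = 0*-2*2*1 = 0  (running total: 120)
T_{222}*u_2*v_2*w_2 = 4*-2*2*3 = -48  (running total: 72)
S = 72

72


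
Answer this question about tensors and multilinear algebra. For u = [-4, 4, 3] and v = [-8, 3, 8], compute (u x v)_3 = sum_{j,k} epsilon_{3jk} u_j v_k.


(u x v)_3 = sum_{j,k} epsilon_{3jk} u_j v_k. Only permutations of (1,2,3) contribute; the two non-zero terms are:
eps_{312} u_1 v_2 = 1 * -4 * 3 = -12
eps_{321} u_2 v_1 = -1 * 4 * -8 = 32
(u x v)_3 = 20

20


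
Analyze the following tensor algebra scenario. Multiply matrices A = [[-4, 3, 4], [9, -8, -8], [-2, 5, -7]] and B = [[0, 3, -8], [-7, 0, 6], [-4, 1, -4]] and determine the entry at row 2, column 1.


(AB)_{ij} = sum_k A_{ik} B_{kj}.
For i=2, j=1:
A_{21} * B_{11} = 9 * 0 = 0
A_{22} * B_{21} = -8 * -7 = 56
A_{23} * B_{31} = -8 * -4 = 32
Sum = 0 + 56 + 32 = 88

88


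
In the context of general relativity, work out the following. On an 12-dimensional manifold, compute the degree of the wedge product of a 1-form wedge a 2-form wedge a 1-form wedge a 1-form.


The degree of a wedge product is the sum of the degrees of the individual forms.
Degrees: 1, 2, 1, 1
Total degree = 1 + 2 + 1 + 1 = 5

5


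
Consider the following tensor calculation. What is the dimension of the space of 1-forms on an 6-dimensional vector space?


The dimension of the space of p-forms on an n-dimensional space is C(n, p).
n = 6, p = 1
C(6, 1) = 6! / (1! * 5!) = 6

6


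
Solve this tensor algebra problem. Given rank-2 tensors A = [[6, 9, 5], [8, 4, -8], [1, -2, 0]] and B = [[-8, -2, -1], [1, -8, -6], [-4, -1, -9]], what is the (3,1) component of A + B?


Tensor addition is component-wise: (A + B)_{ij} = A_{ij} + B_{ij}.
A_{31} = 1
B_{31} = -4
(A + B)_{31} = 1 + -4 = -3

-3


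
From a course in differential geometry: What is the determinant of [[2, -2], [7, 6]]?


For a 2x2 matrix [[a, b], [c, d]], det = a*d - b*c.
a = 2, b = -2, c = 7, d = 6
a*d = 2 * 6 = 12
b*c = -2 * 7 = -14
det = 12 - -14 = 26

26


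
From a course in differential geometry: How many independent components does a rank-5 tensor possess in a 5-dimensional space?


The number of components of a rank-r tensor in d dimensions is d^r.
Here d = 5 and r = 5.
5^5 = 3125

3125


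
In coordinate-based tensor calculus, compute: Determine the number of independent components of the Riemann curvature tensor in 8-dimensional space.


The Riemann tensor in d dimensions has d^2(d^2 - 1)/12 independent components.
d = 8, so d^2 = 64
d^2 - 1 = 63
d^2(d^2 - 1) = 64 * 63 = 4032
Divide by 12: 4032 / 12 = 336

336


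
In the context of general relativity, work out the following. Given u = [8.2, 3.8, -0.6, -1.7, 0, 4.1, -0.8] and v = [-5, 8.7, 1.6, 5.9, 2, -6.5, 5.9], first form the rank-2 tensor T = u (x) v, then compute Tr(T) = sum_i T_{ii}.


The outer product gives T_{ij} = u_i v_j.
The trace (contraction) is Tr(T) = sum_i T_{ii} = sum_i u_i v_i.
Diagonal entries:
T_{11} = u_1 * v_1 = 8.2 * -5 = -41
T_{22} = u_2 * v_2 = 3.8 * 8.7 = 33.06
T_{33} = u_3 * v_3 = -0.6 * 1.6 = -0.96
T_{44} = u_4 * v_4 = -1.7 * 5.9 = -10.03
T_{55} = u_5 * v_5 = 0 * 2 = 0
T_{66} = u_6 * v_6 = 4.1 * -6.5 = -26.65
T_{77} = u_7 * v_7 = -0.8 * 5.9 = -4.72
Tr(T) = -41 + 33.06 + -0.96 + -10.03 + 0 + -26.65 + -4.72 = -50.3

-50.3


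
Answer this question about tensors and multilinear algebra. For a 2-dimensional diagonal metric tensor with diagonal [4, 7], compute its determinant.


For a diagonal metric, the determinant is the product of diagonal entries.
Diagonal entries: 4, 7
det(g) = 4 * 7 = 28

28


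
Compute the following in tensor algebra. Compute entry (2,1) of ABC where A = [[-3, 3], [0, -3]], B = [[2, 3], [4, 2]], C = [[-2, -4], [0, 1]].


(ABC)_{21} = sum_m (AB)_{2m} C_{m1}. First compute row 2 of AB.
(AB)_{21} = 0*2 + -3*4 = -12
(AB)_{22} = 0*3 + -3*2 = -6
Now contract with column 1 of C:
(AB)_{21} * C_{11} = -12 * -2 = 24
(AB)_{22} * C_{21} = -6 * 0 = 0
(ABC)_{21} = 24 + 0 = 24

24


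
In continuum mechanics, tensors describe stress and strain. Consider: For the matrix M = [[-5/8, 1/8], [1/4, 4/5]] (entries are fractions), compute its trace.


The trace is the sum of diagonal entries.
Diagonal: M[1,1] = -5/8, M[2,2] = 4/5
Tr(M) = -5/8 + 4/5
Computing step by step:
After adding M[1,1]: -5/8
After adding M[2,2]: 7/40
Tr(M) = 7/40

7/40


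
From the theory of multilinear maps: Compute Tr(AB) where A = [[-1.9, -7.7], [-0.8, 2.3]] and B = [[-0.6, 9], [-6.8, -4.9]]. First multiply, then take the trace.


Tr(AB) = sum_i (AB)_{ii} where (AB)_{ii} = sum_k A_{ik} B_{ki}.
(AB)_{11} = -1.9*-0.6 + -7.7*-6.8 = 53.5
(AB)_{22} = -0.8*9 + 2.3*-4.9 = -18.47
Tr(AB) = 53.5 + -18.47 = 35.03

35.03


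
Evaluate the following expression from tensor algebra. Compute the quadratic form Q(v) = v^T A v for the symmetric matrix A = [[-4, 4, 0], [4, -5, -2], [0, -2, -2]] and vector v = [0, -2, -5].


First compute Av:
(Av)_1 = -4*0 + 4*-2 + 0*-5 = -8
(Av)_2 = 4*0 + -5*-2 + -2*-5 = 20
(Av)_3 = 0*0 + -2*-2 + -2*-5 = 14
Av = [-8, 20, 14]
Then v^T (Av) = 0*-8 + -2*20 + -5*14
= 0 + -40 + -70 = -110

-110


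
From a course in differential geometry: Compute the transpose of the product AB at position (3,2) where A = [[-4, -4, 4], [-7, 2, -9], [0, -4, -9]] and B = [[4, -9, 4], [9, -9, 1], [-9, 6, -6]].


(AB)^T_{ij} = (AB)_{ji} = sum_k A_{jk} B_{ki}.
For i=3, j=2 we need (AB)_{23}:
A_{21} * B_{13} = -7 * 4 = -28
A_{22} * B_{23} = 2 * 1 = 2
A_{23} * B_{33} = -9 * -6 = 54
Sum = -28 + 2 + 54 = 28

28


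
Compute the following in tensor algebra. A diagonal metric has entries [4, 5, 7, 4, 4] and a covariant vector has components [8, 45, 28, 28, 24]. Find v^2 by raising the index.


To raise an index with a diagonal metric: v^i = v_i / g_{ii}.
For index 2: v_2 = 45, g_{22} = 5
v^2 = 45 / 5 = 9

9


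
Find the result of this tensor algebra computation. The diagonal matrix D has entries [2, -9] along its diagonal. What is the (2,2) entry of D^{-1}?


For a diagonal matrix, the inverse has entries (D^{-1})_{ii} = 1/d_{ii}.
The diagonal entries are: d_{11} = 2, d_{22} = -9
We need (D^{-1})_{22} = 1/d_{22} = 1/-9 = -1/9

-1/9


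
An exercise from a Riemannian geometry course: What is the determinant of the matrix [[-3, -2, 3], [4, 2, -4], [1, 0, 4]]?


Expanding along the first row, det(A) = a11*M_11 - a12*M_12 + a13*M_13, where M_1j is the (1,j) minor.
Minor M_11 = 2*4 - -4*0 = 8
Minor M_12 = 4*4 - -4*1 = 20
Minor M_13 = 4*0 - 2*1 = -2
det = -3*(8) - -2*(20) + 3*(-2)
    = -24 - -40 + -6
    = 10

10


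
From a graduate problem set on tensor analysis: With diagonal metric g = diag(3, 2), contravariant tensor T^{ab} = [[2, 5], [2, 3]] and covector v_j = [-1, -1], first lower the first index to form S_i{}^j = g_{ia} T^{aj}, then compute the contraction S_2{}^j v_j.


Step 1: lower the first index. For a diagonal metric, g_{ia} T^{aj} = g_{ii} T^{ij} (no sum on i).
g_{22} = 2
S_2{}^1 = 2 * T^{21} = 2 * 2 = 4
S_2{}^2 = 2 * T^{22} = 2 * 3 = 6
Step 2: contract S_2{}^j with v_j.
S_2{}^1 * v_1 = 4 * -1 = -4
S_2{}^2 * v_2 = 6 * -1 = -6
Result = -4 + -6 = -10

-10


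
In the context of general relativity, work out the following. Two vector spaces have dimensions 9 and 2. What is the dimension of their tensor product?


The dimension of a tensor product is the product of dimensions.
dim(V) = 9, dim(W) = 2
dim(V (x) W) = 9 * 2 = 18

18


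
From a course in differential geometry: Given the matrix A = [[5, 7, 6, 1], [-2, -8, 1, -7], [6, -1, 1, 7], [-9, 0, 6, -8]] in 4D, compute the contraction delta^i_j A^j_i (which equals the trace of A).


The contraction (trace) of a rank-2 tensor is the sum of its diagonal elements.
Diagonal entries: A[1,1] = 5, A[2,2] = -8, A[3,3] = 1, A[4,4] = -8
Tr(A) = 5 + -8 + 1 + -8 = -10

-10
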